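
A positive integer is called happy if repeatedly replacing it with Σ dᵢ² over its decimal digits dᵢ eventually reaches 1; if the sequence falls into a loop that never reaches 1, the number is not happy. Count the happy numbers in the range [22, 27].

22: 22 → 8 → 64 → 52 → 29 → 85 → 89 → 145 → 42 → 20 → 4 → 16 → 37 → 58 → 89  (repeats 89)
23: 23 → 13 → 10 → 1  (reaches 1)
24: 24 → 20 → 4 → 16 → 37 → 58 → 89 → 145 → 42 → 20  (repeats 20)
25: 25 → 29 → 85 → 89 → 145 → 42 → 20 → 4 → 16 → 37 → 58 → 89  (repeats 89)
26: 26 → 40 → 16 → 37 → 58 → 89 → 145 → 42 → 20 → 4 → 16  (repeats 16)
27: 27 → 53 → 34 → 25 → 29 → 85 → 89 → 145 → 42 → 20 → 4 → 16 → 37 → 58 → 89  (repeats 89)
happy: 23

1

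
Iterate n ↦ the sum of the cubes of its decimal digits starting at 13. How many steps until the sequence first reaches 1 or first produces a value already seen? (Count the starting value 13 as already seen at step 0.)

13 → 1³ + 3³ = 28
28 → 2³ + 8³ = 520
520 → 5³ + 2³ + 0³ = 133
133 → 1³ + 3³ + 3³ = 55
55 → 5³ + 5³ = 250
250 → 2³ + 5³ + 0³ = 133  — 133 repeats.
That took 6 steps.

6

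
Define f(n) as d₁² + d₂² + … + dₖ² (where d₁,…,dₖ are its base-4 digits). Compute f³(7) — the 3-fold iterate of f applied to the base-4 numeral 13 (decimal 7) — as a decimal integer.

7 = (1,3)_4 → 1² + 3² = 10
10 = (2,2)_4 → 2² + 2² = 8
8 = (2,0)_4 → 2² + 0² = 4

4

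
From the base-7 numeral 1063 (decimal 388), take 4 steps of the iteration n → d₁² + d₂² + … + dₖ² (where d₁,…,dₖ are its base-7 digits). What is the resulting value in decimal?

10

388 = (1,0,6,3)_7 → 46
46 = (6,4)_7 → 52
52 = (1,0,3)_7 → 10
10 = (1,3)_7 → 10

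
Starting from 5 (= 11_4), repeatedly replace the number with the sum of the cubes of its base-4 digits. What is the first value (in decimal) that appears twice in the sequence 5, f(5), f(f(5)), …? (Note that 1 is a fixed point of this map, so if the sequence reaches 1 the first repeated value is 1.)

8

5 = (1,1)_4 → 1³ + 1³ = 1 + 1 = 2
2 = (2)_4 → 2³ = 8
8 = (2,0)_4 → 2³ + 0³ = 8 + 0 = 8  — 8 already appeared earlier.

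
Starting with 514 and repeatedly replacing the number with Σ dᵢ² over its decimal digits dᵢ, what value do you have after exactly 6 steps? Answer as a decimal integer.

514 → 5² + 1² + 4² = 25 + 1 + 16 = 42
42 → 4² + 2² = 16 + 4 = 20
20 → 2² + 0² = 4 + 0 = 4
4 → 4² = 16
16 → 1² + 6² = 1 + 36 = 37
37 → 3² + 7² = 9 + 49 = 58

58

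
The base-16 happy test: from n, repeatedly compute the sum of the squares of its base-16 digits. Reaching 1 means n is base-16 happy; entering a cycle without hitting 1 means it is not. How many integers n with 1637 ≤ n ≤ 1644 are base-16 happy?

1637: 1637 → 97 → 37 → 29 → 170 → 200 → 208 → 169 → 181 → 146 → 85 → 50 → 13 → 169  (repeats 169)
1638: 1638 → 108 → 180 → 137 → 145 → 82 → 29 → 170 → 200 → 208 → 169 → 181 → 146 → 85 → 50 → 13 → 169  (repeats 169)
1639: 1639 → 121 → 130 → 68 → 32 → 4 → 16 → 1  (reaches 1)
1640: 1640 → 136 → 128 → 64 → 16 → 1  (reaches 1)
1641: 1641 → 153 → 162 → 104 → 100 → 52 → 25 → 82 → 29 → 170 → 200 → 208 → 169 → 181 → 146 → 85 → 50 → 13 → 169  (repeats 169)
1642: 1642 → 172 → 244 → 241 → 226 → 200 → 208 → 169 → 181 → 146 → 85 → 50 → 13 → 169  (repeats 169)
1643: 1643 → 193 → 145 → 82 → 29 → 170 → 200 → 208 → 169 → 181 → 146 → 85 → 50 → 13 → 169  (repeats 169)
1644: 1644 → 216 → 233 → 277 → 27 → 122 → 149 → 106 → 136 → 128 → 64 → 16 → 1  (reaches 1)
base-16 happy: 1639, 1640, 1644

3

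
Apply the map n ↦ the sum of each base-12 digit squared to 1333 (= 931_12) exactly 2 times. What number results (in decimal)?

1333 = (9,3,1)_12 → 9² + 3² + 1² = 91
91 = (7,7)_12 → 7² + 7² = 98

98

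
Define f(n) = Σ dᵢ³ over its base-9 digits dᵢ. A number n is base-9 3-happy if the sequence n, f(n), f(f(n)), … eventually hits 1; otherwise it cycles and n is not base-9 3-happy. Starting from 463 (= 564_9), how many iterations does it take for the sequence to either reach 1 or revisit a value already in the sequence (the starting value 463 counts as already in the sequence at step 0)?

7

463 = (5,6,4)_9 → 5³ + 6³ + 4³ = 405
405 = (5,0,0)_9 → 5³ + 0³ + 0³ = 125
125 = (1,4,8)_9 → 1³ + 4³ + 8³ = 577
577 = (7,1,1)_9 → 7³ + 1³ + 1³ = 345
345 = (4,2,3)_9 → 4³ + 2³ + 3³ = 99
99 = (1,2,0)_9 → 1³ + 2³ + 0³ = 9
9 = (1,0)_9 → 1³ + 0³ = 1  — reached 1.
That took 7 steps.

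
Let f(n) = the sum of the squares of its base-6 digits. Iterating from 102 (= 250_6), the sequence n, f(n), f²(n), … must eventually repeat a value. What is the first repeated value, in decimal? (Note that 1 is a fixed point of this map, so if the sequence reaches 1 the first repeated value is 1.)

29

102 = (2,5,0)_6 → 2² + 5² + 0² = 4 + 25 + 0 = 29
29 = (4,5)_6 → 4² + 5² = 16 + 25 = 41
41 = (1,0,5)_6 → 1² + 0² + 5² = 1 + 0 + 25 = 26
26 = (4,2)_6 → 4² + 2² = 16 + 4 = 20
20 = (3,2)_6 → 3² + 2² = 9 + 4 = 13
13 = (2,1)_6 → 2² + 1² = 4 + 1 = 5
5 = (5)_6 → 5² = 25
25 = (4,1)_6 → 4² + 1² = 16 + 1 = 17
17 = (2,5)_6 → 2² + 5² = 4 + 25 = 29  — 29 already appeared earlier.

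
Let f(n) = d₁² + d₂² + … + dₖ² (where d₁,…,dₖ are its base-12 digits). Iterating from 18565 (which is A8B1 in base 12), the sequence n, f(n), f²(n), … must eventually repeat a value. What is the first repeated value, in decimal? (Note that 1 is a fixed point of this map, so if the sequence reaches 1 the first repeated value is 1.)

100

18565 = (10,8,11,1)_12 → 10² + 8² + 11² + 1² = 286
286 = (1,11,10)_12 → 1² + 11² + 10² = 222
222 = (1,6,6)_12 → 1² + 6² + 6² = 73
73 = (6,1)_12 → 6² + 1² = 37
37 = (3,1)_12 → 3² + 1² = 10
10 = (10)_12 → 10² = 100
100 = (8,4)_12 → 8² + 4² = 80
80 = (6,8)_12 → 6² + 8² = 100  — 100 already appeared earlier.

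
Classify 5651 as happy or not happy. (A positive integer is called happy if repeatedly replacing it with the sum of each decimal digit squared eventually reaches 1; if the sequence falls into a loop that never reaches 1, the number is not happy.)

not happy

5651 → 87
87 → 113
113 → 11
11 → 2
2 → 4
4 → 16
16 → 37
37 → 58
58 → 89
89 → 145
145 → 42
42 → 20
20 → 4  — 4 already seen; the sequence cycles without reaching 1.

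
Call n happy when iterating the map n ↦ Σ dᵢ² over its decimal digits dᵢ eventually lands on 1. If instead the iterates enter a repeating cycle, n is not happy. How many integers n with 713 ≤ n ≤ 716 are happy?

713: 713 → 59 → 106 → 37 → 58 → 89 → 145 → 42 → 20 → 4 → 16 → 37  — not happy
714: 714 → 66 → 72 → 53 → 34 → 25 → 29 → 85 → 89 → 145 → 42 → 20 → 4 → 16 → 37 → 58 → 89  — not happy
715: 715 → 75 → 74 → 65 → 61 → 37 → 58 → 89 → 145 → 42 → 20 → 4 → 16 → 37  — not happy
716: 716 → 86 → 100 → 1  — happy
happy: 716

1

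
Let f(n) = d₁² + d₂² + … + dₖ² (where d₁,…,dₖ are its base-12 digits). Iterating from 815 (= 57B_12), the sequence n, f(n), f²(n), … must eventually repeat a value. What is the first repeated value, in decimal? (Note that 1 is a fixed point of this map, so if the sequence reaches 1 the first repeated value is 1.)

26

815 = (5,7,11)_12 → 5² + 7² + 11² = 25 + 49 + 121 = 195
195 = (1,4,3)_12 → 1² + 4² + 3² = 1 + 16 + 9 = 26
26 = (2,2)_12 → 2² + 2² = 4 + 4 = 8
8 = (8)_12 → 8² = 64
64 = (5,4)_12 → 5² + 4² = 25 + 16 = 41
41 = (3,5)_12 → 3² + 5² = 9 + 25 = 34
34 = (2,10)_12 → 2² + 10² = 4 + 100 = 104
104 = (8,8)_12 → 8² + 8² = 64 + 64 = 128
128 = (10,8)_12 → 10² + 8² = 100 + 64 = 164
164 = (1,1,8)_12 → 1² + 1² + 8² = 1 + 1 + 64 = 66
66 = (5,6)_12 → 5² + 6² = 25 + 36 = 61
61 = (5,1)_12 → 5² + 1² = 25 + 1 = 26  — 26 already appeared earlier.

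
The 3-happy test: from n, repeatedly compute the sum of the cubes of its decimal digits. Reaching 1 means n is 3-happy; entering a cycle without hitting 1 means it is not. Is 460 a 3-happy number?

not 3-happy

460 → 4³ + 6³ + 0³ = 280
280 → 2³ + 8³ + 0³ = 520
520 → 5³ + 2³ + 0³ = 133
133 → 1³ + 3³ + 3³ = 55
55 → 5³ + 5³ = 250
250 → 2³ + 5³ + 0³ = 133  — 133 already seen; the sequence cycles without reaching 1.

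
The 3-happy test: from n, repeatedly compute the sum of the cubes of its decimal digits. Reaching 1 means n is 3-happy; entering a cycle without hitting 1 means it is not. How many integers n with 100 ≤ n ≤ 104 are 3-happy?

100: 100 → 1  — 3-happy
101: 101 → 2 → 8 → 512 → 134 → 92 → 737 → 713 → 371 → 371  — not 3-happy
102: 102 → 9 → 729 → 1080 → 513 → 153 → 153  — not 3-happy
103: 103 → 28 → 520 → 133 → 55 → 250 → 133  — not 3-happy
104: 104 → 65 → 341 → 92 → 737 → 713 → 371 → 371  — not 3-happy
3-happy: 100

1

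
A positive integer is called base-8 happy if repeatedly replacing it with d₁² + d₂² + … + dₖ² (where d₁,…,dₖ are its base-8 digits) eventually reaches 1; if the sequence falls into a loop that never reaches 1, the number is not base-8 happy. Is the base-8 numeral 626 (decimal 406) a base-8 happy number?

base-8 happy

406 = (6,2,6)_8 → 6² + 2² + 6² = 76
76 = (1,1,4)_8 → 1² + 1² + 4² = 18
18 = (2,2)_8 → 2² + 2² = 8
8 = (1,0)_8 → 1² + 0² = 1  — reached 1.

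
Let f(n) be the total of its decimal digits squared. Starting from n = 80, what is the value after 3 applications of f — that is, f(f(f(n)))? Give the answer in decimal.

29

80 → 64
64 → 52
52 → 29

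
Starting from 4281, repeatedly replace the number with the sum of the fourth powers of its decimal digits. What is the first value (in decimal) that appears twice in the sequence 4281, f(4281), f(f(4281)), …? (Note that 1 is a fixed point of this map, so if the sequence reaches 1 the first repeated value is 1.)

2178

4281 → 4⁴ + 2⁴ + 8⁴ + 1⁴ = 4369
4369 → 4⁴ + 3⁴ + 6⁴ + 9⁴ = 8194
8194 → 8⁴ + 1⁴ + 9⁴ + 4⁴ = 10914
10914 → 1⁴ + 0⁴ + 9⁴ + 1⁴ + 4⁴ = 6819
6819 → 6⁴ + 8⁴ + 1⁴ + 9⁴ = 11954
11954 → 1⁴ + 1⁴ + 9⁴ + 5⁴ + 4⁴ = 7444
7444 → 7⁴ + 4⁴ + 4⁴ + 4⁴ = 3169
3169 → 3⁴ + 1⁴ + 6⁴ + 9⁴ = 7939
7939 → 7⁴ + 9⁴ + 3⁴ + 9⁴ = 15604
15604 → 1⁴ + 5⁴ + 6⁴ + 0⁴ + 4⁴ = 2178
2178 → 2⁴ + 1⁴ + 7⁴ + 8⁴ = 6514
6514 → 6⁴ + 5⁴ + 1⁴ + 4⁴ = 2178  — 2178 already appeared earlier.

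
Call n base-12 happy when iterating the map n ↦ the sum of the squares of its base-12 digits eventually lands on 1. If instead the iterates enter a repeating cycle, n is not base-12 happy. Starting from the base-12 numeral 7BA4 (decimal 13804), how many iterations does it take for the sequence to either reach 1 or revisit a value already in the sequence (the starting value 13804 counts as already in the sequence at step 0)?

13804 = (7,11,10,4)_12 → 7² + 11² + 10² + 4² = 286
286 = (1,11,10)_12 → 1² + 11² + 10² = 222
222 = (1,6,6)_12 → 1² + 6² + 6² = 73
73 = (6,1)_12 → 6² + 1² = 37
37 = (3,1)_12 → 3² + 1² = 10
10 = (10)_12 → 10² = 100
100 = (8,4)_12 → 8² + 4² = 80
80 = (6,8)_12 → 6² + 8² = 100  — 100 repeats.
That took 8 steps.

8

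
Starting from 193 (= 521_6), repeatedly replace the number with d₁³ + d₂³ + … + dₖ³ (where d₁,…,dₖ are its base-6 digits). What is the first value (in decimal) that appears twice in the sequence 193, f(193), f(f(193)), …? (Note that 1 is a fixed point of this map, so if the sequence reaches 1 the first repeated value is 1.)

99

193 = (5,2,1)_6 → 5³ + 2³ + 1³ = 134
134 = (3,4,2)_6 → 3³ + 4³ + 2³ = 99
99 = (2,4,3)_6 → 2³ + 4³ + 3³ = 99  — 99 already appeared earlier.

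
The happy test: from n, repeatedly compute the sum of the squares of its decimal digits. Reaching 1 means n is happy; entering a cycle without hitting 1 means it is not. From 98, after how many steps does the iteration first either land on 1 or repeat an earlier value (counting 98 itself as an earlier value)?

98 → 145
145 → 42
42 → 20
20 → 4
4 → 16
16 → 37
37 → 58
58 → 89
89 → 145  — 145 repeats.
That took 9 steps.

9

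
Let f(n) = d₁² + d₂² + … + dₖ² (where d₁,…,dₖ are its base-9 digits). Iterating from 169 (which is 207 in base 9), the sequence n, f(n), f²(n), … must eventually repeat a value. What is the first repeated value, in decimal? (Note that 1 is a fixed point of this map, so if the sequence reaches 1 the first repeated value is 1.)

53

169 = (2,0,7)_9 → 2² + 0² + 7² = 53
53 = (5,8)_9 → 5² + 8² = 89
89 = (1,0,8)_9 → 1² + 0² + 8² = 65
65 = (7,2)_9 → 7² + 2² = 53  — 53 already appeared earlier.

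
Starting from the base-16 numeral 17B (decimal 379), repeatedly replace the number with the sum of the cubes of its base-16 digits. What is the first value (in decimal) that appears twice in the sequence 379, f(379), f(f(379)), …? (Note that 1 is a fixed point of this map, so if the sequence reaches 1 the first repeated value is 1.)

379 = (1,7,11)_16 → 1³ + 7³ + 11³ = 1675
1675 = (6,8,11)_16 → 6³ + 8³ + 11³ = 2059
2059 = (8,0,11)_16 → 8³ + 0³ + 11³ = 1843
1843 = (7,3,3)_16 → 7³ + 3³ + 3³ = 397
397 = (1,8,13)_16 → 1³ + 8³ + 13³ = 2710
2710 = (10,9,6)_16 → 10³ + 9³ + 6³ = 1945
1945 = (7,9,9)_16 → 7³ + 9³ + 9³ = 1801
1801 = (7,0,9)_16 → 7³ + 0³ + 9³ = 1072
1072 = (4,3,0)_16 → 4³ + 3³ + 0³ = 91
91 = (5,11)_16 → 5³ + 11³ = 1456
1456 = (5,11,0)_16 → 5³ + 11³ + 0³ = 1456  — 1456 already appeared earlier.

1456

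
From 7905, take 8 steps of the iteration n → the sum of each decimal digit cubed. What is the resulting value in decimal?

7905 → 7³ + 9³ + 0³ + 5³ = 1197
1197 → 1³ + 1³ + 9³ + 7³ = 1074
1074 → 1³ + 0³ + 7³ + 4³ = 408
408 → 4³ + 0³ + 8³ = 576
576 → 5³ + 7³ + 6³ = 684
684 → 6³ + 8³ + 4³ = 792
792 → 7³ + 9³ + 2³ = 1080
1080 → 1³ + 0³ + 8³ + 0³ = 513

513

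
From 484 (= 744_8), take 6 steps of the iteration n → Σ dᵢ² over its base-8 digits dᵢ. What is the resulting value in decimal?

484 = (7,4,4)_8 → 7² + 4² + 4² = 81
81 = (1,2,1)_8 → 1² + 2² + 1² = 6
6 = (6)_8 → 6² = 36
36 = (4,4)_8 → 4² + 4² = 32
32 = (4,0)_8 → 4² + 0² = 16
16 = (2,0)_8 → 2² + 0² = 4

4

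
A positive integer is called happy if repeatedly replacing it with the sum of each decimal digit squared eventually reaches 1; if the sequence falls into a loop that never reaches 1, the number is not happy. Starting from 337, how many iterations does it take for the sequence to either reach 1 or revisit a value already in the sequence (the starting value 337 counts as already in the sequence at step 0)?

337 → 3² + 3² + 7² = 67
67 → 6² + 7² = 85
85 → 8² + 5² = 89
89 → 8² + 9² = 145
145 → 1² + 4² + 5² = 42
42 → 4² + 2² = 20
20 → 2² + 0² = 4
4 → 4² = 16
16 → 1² + 6² = 37
37 → 3² + 7² = 58
58 → 5² + 8² = 89  — 89 repeats.
That took 11 steps.

11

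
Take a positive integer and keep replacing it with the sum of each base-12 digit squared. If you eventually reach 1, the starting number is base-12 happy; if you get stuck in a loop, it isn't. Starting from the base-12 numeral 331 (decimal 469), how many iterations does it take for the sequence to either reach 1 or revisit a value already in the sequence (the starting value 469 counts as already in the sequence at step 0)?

5

469 = (3,3,1)_12 → 3² + 3² + 1² = 9 + 9 + 1 = 19
19 = (1,7)_12 → 1² + 7² = 1 + 49 = 50
50 = (4,2)_12 → 4² + 2² = 16 + 4 = 20
20 = (1,8)_12 → 1² + 8² = 1 + 64 = 65
65 = (5,5)_12 → 5² + 5² = 25 + 25 = 50  — 50 repeats.
That took 5 steps.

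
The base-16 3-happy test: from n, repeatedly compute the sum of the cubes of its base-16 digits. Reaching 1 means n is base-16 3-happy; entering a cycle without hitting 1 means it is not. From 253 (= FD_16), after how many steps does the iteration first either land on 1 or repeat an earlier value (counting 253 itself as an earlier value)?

253 = (15,13)_16 → 15³ + 13³ = 3375 + 2197 = 5572
5572 = (1,5,12,4)_16 → 1³ + 5³ + 12³ + 4³ = 1 + 125 + 1728 + 64 = 1918
1918 = (7,7,14)_16 → 7³ + 7³ + 14³ = 343 + 343 + 2744 = 3430
3430 = (13,6,6)_16 → 13³ + 6³ + 6³ = 2197 + 216 + 216 = 2629
2629 = (10,4,5)_16 → 10³ + 4³ + 5³ = 1000 + 64 + 125 = 1189
1189 = (4,10,5)_16 → 4³ + 10³ + 5³ = 64 + 1000 + 125 = 1189  — 1189 repeats.
That took 6 steps.

6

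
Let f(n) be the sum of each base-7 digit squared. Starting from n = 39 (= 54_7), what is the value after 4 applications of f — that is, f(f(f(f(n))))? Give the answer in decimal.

39 = (5,4)_7 → 5² + 4² = 25 + 16 = 41
41 = (5,6)_7 → 5² + 6² = 25 + 36 = 61
61 = (1,1,5)_7 → 1² + 1² + 5² = 1 + 1 + 25 = 27
27 = (3,6)_7 → 3² + 6² = 9 + 36 = 45

45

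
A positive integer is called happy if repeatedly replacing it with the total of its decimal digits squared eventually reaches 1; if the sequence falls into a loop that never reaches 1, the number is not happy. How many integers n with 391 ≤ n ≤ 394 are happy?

2

391: 391 → 91 → 82 → 68 → 100 → 1  (reaches 1)
392: 392 → 94 → 97 → 130 → 10 → 1  (reaches 1)
393: 393 → 99 → 162 → 41 → 17 → 50 → 25 → 29 → 85 → 89 → 145 → 42 → 20 → 4 → 16 → 37 → 58 → 89  (repeats 89)
394: 394 → 106 → 37 → 58 → 89 → 145 → 42 → 20 → 4 → 16 → 37  (repeats 37)
happy: 391, 392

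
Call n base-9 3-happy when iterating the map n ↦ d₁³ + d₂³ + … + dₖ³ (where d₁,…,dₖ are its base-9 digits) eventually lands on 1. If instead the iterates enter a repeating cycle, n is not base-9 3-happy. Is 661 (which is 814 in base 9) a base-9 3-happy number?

base-9 3-happy

661 = (8,1,4)_9 → 577
577 = (7,1,1)_9 → 345
345 = (4,2,3)_9 → 99
99 = (1,2,0)_9 → 9
9 = (1,0)_9 → 1  — reached 1.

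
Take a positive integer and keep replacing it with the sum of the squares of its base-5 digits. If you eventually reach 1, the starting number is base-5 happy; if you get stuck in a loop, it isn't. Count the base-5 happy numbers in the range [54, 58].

1

54: 54 → 20 → 16 → 10 → 4 → 16  — not base-5 happy
55: 55 → 5 → 1  — base-5 happy
56: 56 → 6 → 2 → 4 → 16 → 10 → 4  — not base-5 happy
57: 57 → 9 → 17 → 13 → 13  — not base-5 happy
58: 58 → 14 → 20 → 16 → 10 → 4 → 16  — not base-5 happy
base-5 happy: 55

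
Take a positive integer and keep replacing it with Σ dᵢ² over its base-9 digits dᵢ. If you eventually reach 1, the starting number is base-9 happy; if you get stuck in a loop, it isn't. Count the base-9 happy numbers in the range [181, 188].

1

181: 181 → 9 → 1  (reaches 1)
182: 182 → 12 → 10 → 2 → 4 → 16 → 50 → 50  (repeats 50)
183: 183 → 17 → 65 → 53 → 89 → 65  (repeats 65)
184: 184 → 24 → 40 → 32 → 34 → 58 → 52 → 74 → 68 → 74  (repeats 74)
185: 185 → 33 → 45 → 25 → 53 → 89 → 65 → 53  (repeats 53)
186: 186 → 44 → 80 → 128 → 30 → 18 → 4 → 16 → 50 → 50  (repeats 50)
187: 187 → 57 → 45 → 25 → 53 → 89 → 65 → 53  (repeats 53)
188: 188 → 72 → 64 → 50 → 50  (repeats 50)
base-9 happy: 181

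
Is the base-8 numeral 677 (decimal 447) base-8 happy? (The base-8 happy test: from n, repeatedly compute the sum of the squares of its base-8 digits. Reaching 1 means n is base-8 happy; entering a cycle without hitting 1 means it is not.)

not base-8 happy

447 = (6,7,7)_8 → 6² + 7² + 7² = 134
134 = (2,0,6)_8 → 2² + 0² + 6² = 40
40 = (5,0)_8 → 5² + 0² = 25
25 = (3,1)_8 → 3² + 1² = 10
10 = (1,2)_8 → 1² + 2² = 5
5 = (5)_8 → 5² = 25  — 25 already seen; the sequence cycles without reaching 1.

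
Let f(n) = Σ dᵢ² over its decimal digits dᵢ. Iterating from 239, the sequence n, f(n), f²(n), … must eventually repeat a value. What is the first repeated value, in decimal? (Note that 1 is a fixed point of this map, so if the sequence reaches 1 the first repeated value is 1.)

239 → 2² + 3² + 9² = 4 + 9 + 81 = 94
94 → 9² + 4² = 81 + 16 = 97
97 → 9² + 7² = 81 + 49 = 130
130 → 1² + 3² + 0² = 1 + 9 + 0 = 10
10 → 1² + 0² = 1 + 0 = 1  — reached the fixed point 1.
1 → 1, so 1 is the first repeated value.

1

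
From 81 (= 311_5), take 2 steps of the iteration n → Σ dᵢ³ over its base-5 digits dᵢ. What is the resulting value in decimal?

81 = (3,1,1)_5 → 3³ + 1³ + 1³ = 27 + 1 + 1 = 29
29 = (1,0,4)_5 → 1³ + 0³ + 4³ = 1 + 0 + 64 = 65

65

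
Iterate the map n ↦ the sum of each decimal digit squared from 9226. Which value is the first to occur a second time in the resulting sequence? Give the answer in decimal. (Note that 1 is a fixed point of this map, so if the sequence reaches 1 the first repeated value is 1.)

37

9226 → 9² + 2² + 2² + 6² = 125
125 → 1² + 2² + 5² = 30
30 → 3² + 0² = 9
9 → 9² = 81
81 → 8² + 1² = 65
65 → 6² + 5² = 61
61 → 6² + 1² = 37
37 → 3² + 7² = 58
58 → 5² + 8² = 89
89 → 8² + 9² = 145
145 → 1² + 4² + 5² = 42
42 → 4² + 2² = 20
20 → 2² + 0² = 4
4 → 4² = 16
16 → 1² + 6² = 37  — 37 already appeared earlier.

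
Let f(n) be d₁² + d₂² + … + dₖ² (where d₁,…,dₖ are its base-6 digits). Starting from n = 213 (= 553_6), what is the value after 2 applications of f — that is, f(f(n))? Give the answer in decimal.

35

213 = (5,5,3)_6 → 5² + 5² + 3² = 59
59 = (1,3,5)_6 → 1² + 3² + 5² = 35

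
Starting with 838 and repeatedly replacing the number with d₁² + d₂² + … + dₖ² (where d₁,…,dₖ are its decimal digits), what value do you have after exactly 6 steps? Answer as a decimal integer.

89

838 → 8² + 3² + 8² = 64 + 9 + 64 = 137
137 → 1² + 3² + 7² = 1 + 9 + 49 = 59
59 → 5² + 9² = 25 + 81 = 106
106 → 1² + 0² + 6² = 1 + 0 + 36 = 37
37 → 3² + 7² = 9 + 49 = 58
58 → 5² + 8² = 25 + 64 = 89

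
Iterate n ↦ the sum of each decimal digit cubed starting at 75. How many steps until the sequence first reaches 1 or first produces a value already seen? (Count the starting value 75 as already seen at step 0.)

75 → 7³ + 5³ = 468
468 → 4³ + 6³ + 8³ = 792
792 → 7³ + 9³ + 2³ = 1080
1080 → 1³ + 0³ + 8³ + 0³ = 513
513 → 5³ + 1³ + 3³ = 153
153 → 1³ + 5³ + 3³ = 153  — 153 repeats.
That took 6 steps.

6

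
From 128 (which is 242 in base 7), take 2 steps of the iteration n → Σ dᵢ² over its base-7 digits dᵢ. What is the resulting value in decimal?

18

128 = (2,4,2)_7 → 2² + 4² + 2² = 24
24 = (3,3)_7 → 3² + 3² = 18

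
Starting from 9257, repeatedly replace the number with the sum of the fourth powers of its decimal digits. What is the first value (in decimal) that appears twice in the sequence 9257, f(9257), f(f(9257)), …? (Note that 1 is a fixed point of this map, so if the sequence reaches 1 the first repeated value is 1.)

13139

9257 → 9603
9603 → 7938
7938 → 13139
13139 → 6725
6725 → 4338
4338 → 4514
4514 → 1138
1138 → 4179
4179 → 9219
9219 → 13139  — 13139 already appeared earlier.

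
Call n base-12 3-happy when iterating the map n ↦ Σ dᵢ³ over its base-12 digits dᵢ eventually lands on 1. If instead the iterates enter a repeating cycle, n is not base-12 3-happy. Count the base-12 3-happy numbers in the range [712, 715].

2

712: 712 → 1459 → 1344 → 793 → 342 → 288 → 8 → 512 → 755 → 1464 → 1008 → 343 → 415 → 1351 → 1136 → 1855 → 1344  (repeats 1344)
713: 713 → 1520 → 1728 → 1  (reaches 1)
714: 714 → 1611 → 1366 → 1854 → 1217 → 762 → 368 → 736 → 190 → 1028 → 856 → 1520 → 1728 → 1  (reaches 1)
715: 715 → 1738 → 1001 → 1672 → 1738  (repeats 1738)
base-12 3-happy: 713, 714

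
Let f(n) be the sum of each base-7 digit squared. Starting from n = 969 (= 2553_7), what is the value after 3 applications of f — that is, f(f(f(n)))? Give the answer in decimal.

969 = (2,5,5,3)_7 → 2² + 5² + 5² + 3² = 63
63 = (1,2,0)_7 → 1² + 2² + 0² = 5
5 = (5)_7 → 5² = 25

25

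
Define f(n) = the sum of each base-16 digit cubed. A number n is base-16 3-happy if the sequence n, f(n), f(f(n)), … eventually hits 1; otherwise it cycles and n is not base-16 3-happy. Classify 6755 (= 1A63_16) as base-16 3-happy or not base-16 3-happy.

not base-16 3-happy

6755 = (1,10,6,3)_16 → 1³ + 10³ + 6³ + 3³ = 1 + 1000 + 216 + 27 = 1244
1244 = (4,13,12)_16 → 4³ + 13³ + 12³ = 64 + 2197 + 1728 = 3989
3989 = (15,9,5)_16 → 15³ + 9³ + 5³ = 3375 + 729 + 125 = 4229
4229 = (1,0,8,5)_16 → 1³ + 0³ + 8³ + 5³ = 1 + 0 + 512 + 125 = 638
638 = (2,7,14)_16 → 2³ + 7³ + 14³ = 8 + 343 + 2744 = 3095
3095 = (12,1,7)_16 → 12³ + 1³ + 7³ = 1728 + 1 + 343 = 2072
2072 = (8,1,8)_16 → 8³ + 1³ + 8³ = 512 + 1 + 512 = 1025
1025 = (4,0,1)_16 → 4³ + 0³ + 1³ = 64 + 0 + 1 = 65
65 = (4,1)_16 → 4³ + 1³ = 64 + 1 = 65  — 65 already seen; the sequence cycles without reaching 1.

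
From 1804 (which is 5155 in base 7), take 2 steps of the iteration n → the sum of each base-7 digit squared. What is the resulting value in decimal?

1804 = (5,1,5,5)_7 → 5² + 1² + 5² + 5² = 25 + 1 + 25 + 25 = 76
76 = (1,3,6)_7 → 1² + 3² + 6² = 1 + 9 + 36 = 46

46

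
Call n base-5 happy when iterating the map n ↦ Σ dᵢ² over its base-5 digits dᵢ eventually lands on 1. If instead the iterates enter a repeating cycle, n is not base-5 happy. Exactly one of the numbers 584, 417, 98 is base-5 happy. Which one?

584: 584 → 42 → 14 → 20 → 16 → 10 → 4 → 16  — repeats 16 (not base-5 happy)
417: 417 → 23 → 25 → 1  — reaches 1 (base-5 happy)
98: 98 → 34 → 18 → 18  — repeats 18 (not base-5 happy)

417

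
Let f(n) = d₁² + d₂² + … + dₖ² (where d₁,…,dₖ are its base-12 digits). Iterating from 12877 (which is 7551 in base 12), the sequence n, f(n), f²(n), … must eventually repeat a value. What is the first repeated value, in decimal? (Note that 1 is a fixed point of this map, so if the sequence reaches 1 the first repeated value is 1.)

100

12877 = (7,5,5,1)_12 → 7² + 5² + 5² + 1² = 100
100 = (8,4)_12 → 8² + 4² = 80
80 = (6,8)_12 → 6² + 8² = 100  — 100 already appeared earlier.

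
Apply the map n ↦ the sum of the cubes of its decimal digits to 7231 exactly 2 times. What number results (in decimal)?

1099

7231 → 7³ + 2³ + 3³ + 1³ = 379
379 → 3³ + 7³ + 9³ = 1099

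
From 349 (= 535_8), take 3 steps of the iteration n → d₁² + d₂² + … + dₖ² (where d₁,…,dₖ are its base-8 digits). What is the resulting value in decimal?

349 = (5,3,5)_8 → 5² + 3² + 5² = 59
59 = (7,3)_8 → 7² + 3² = 58
58 = (7,2)_8 → 7² + 2² = 53

53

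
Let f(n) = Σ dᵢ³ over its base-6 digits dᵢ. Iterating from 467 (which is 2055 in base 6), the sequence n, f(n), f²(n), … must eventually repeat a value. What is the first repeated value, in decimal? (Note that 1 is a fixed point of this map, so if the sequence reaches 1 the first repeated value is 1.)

1

467 = (2,0,5,5)_6 → 258
258 = (1,1,1,0)_6 → 3
3 = (3)_6 → 27
27 = (4,3)_6 → 91
91 = (2,3,1)_6 → 36
36 = (1,0,0)_6 → 1  — reached the fixed point 1.
1 → 1, so 1 is the first repeated value.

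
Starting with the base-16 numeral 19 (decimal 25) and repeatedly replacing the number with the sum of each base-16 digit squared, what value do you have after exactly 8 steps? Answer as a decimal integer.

146

25 = (1,9)_16 → 1² + 9² = 82
82 = (5,2)_16 → 5² + 2² = 29
29 = (1,13)_16 → 1² + 13² = 170
170 = (10,10)_16 → 10² + 10² = 200
200 = (12,8)_16 → 12² + 8² = 208
208 = (13,0)_16 → 13² + 0² = 169
169 = (10,9)_16 → 10² + 9² = 181
181 = (11,5)_16 → 11² + 5² = 146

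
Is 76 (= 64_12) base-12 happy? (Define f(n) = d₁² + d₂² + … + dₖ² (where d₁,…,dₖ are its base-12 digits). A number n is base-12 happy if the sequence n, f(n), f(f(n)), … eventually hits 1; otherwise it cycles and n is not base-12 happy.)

76 = (6,4)_12 → 6² + 4² = 52
52 = (4,4)_12 → 4² + 4² = 32
32 = (2,8)_12 → 2² + 8² = 68
68 = (5,8)_12 → 5² + 8² = 89
89 = (7,5)_12 → 7² + 5² = 74
74 = (6,2)_12 → 6² + 2² = 40
40 = (3,4)_12 → 3² + 4² = 25
25 = (2,1)_12 → 2² + 1² = 5
5 = (5)_12 → 5² = 25  — 25 already seen; the sequence cycles without reaching 1.

not base-12 happy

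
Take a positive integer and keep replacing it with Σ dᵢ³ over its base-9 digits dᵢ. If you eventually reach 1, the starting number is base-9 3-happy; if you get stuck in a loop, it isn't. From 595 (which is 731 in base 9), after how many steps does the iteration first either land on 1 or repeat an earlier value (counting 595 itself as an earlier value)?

595 = (7,3,1)_9 → 371
371 = (4,5,2)_9 → 197
197 = (2,3,8)_9 → 547
547 = (6,6,7)_9 → 775
775 = (1,0,5,1)_9 → 127
127 = (1,5,1)_9 → 127  — 127 repeats.
That took 6 steps.

6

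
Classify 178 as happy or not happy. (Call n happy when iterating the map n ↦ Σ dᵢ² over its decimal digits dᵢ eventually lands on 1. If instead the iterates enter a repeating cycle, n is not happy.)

178 → 1² + 7² + 8² = 1 + 49 + 64 = 114
114 → 1² + 1² + 4² = 1 + 1 + 16 = 18
18 → 1² + 8² = 1 + 64 = 65
65 → 6² + 5² = 36 + 25 = 61
61 → 6² + 1² = 36 + 1 = 37
37 → 3² + 7² = 9 + 49 = 58
58 → 5² + 8² = 25 + 64 = 89
89 → 8² + 9² = 64 + 81 = 145
145 → 1² + 4² + 5² = 1 + 16 + 25 = 42
42 → 4² + 2² = 16 + 4 = 20
20 → 2² + 0² = 4 + 0 = 4
4 → 4² = 16
16 → 1² + 6² = 1 + 36 = 37  — 37 already seen; the sequence cycles without reaching 1.

not happy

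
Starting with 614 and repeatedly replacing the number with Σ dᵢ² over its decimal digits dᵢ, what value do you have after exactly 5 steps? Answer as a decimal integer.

85

614 → 6² + 1² + 4² = 53
53 → 5² + 3² = 34
34 → 3² + 4² = 25
25 → 2² + 5² = 29
29 → 2² + 9² = 85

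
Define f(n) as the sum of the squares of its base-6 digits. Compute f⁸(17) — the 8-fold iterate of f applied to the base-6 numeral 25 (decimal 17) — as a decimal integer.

17

17 = (2,5)_6 → 2² + 5² = 29
29 = (4,5)_6 → 4² + 5² = 41
41 = (1,0,5)_6 → 1² + 0² + 5² = 26
26 = (4,2)_6 → 4² + 2² = 20
20 = (3,2)_6 → 3² + 2² = 13
13 = (2,1)_6 → 2² + 1² = 5
5 = (5)_6 → 5² = 25
25 = (4,1)_6 → 4² + 1² = 17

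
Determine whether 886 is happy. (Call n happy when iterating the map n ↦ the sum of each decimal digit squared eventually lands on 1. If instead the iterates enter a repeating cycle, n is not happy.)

886 → 8² + 8² + 6² = 64 + 64 + 36 = 164
164 → 1² + 6² + 4² = 1 + 36 + 16 = 53
53 → 5² + 3² = 25 + 9 = 34
34 → 3² + 4² = 9 + 16 = 25
25 → 2² + 5² = 4 + 25 = 29
29 → 2² + 9² = 4 + 81 = 85
85 → 8² + 5² = 64 + 25 = 89
89 → 8² + 9² = 64 + 81 = 145
145 → 1² + 4² + 5² = 1 + 16 + 25 = 42
42 → 4² + 2² = 16 + 4 = 20
20 → 2² + 0² = 4 + 0 = 4
4 → 4² = 16
16 → 1² + 6² = 1 + 36 = 37
37 → 3² + 7² = 9 + 49 = 58
58 → 5² + 8² = 25 + 64 = 89  — 89 already seen; the sequence cycles without reaching 1.

not happy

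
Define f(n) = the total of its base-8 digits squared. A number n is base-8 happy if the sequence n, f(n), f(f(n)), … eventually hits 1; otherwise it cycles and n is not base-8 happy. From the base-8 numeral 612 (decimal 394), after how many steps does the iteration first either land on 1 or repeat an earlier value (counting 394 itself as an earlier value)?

394 = (6,1,2)_8 → 6² + 1² + 2² = 36 + 1 + 4 = 41
41 = (5,1)_8 → 5² + 1² = 25 + 1 = 26
26 = (3,2)_8 → 3² + 2² = 9 + 4 = 13
13 = (1,5)_8 → 1² + 5² = 1 + 25 = 26  — 26 repeats.
That took 4 steps.

4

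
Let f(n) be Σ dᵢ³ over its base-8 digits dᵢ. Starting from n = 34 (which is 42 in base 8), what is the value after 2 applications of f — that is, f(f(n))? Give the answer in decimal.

34 = (4,2)_8 → 72
72 = (1,1,0)_8 → 2

2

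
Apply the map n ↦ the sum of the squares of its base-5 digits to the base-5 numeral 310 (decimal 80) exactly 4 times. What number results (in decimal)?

80 = (3,1,0)_5 → 3² + 1² + 0² = 9 + 1 + 0 = 10
10 = (2,0)_5 → 2² + 0² = 4 + 0 = 4
4 = (4)_5 → 4² = 16
16 = (3,1)_5 → 3² + 1² = 9 + 1 = 10

10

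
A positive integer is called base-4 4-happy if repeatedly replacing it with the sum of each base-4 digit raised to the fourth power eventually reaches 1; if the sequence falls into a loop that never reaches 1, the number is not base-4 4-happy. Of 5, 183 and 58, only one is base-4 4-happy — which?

5: 5 → 2 → 16 → 1  — reaches 1 (base-4 4-happy)
183: 183 → 179 → 178 → 113 → 83 → 83  — repeats 83 (not base-4 4-happy)
58: 58 → 113 → 83 → 83  — repeats 83 (not base-4 4-happy)

5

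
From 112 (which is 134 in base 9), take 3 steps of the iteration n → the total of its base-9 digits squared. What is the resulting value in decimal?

74

112 = (1,3,4)_9 → 1² + 3² + 4² = 1 + 9 + 16 = 26
26 = (2,8)_9 → 2² + 8² = 4 + 64 = 68
68 = (7,5)_9 → 7² + 5² = 49 + 25 = 74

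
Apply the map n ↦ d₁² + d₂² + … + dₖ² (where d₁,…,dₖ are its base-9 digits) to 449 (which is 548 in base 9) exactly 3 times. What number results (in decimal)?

449 = (5,4,8)_9 → 5² + 4² + 8² = 105
105 = (1,2,6)_9 → 1² + 2² + 6² = 41
41 = (4,5)_9 → 4² + 5² = 41

41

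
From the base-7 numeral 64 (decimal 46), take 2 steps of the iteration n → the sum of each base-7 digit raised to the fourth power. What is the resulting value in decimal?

1218

46 = (6,4)_7 → 6⁴ + 4⁴ = 1296 + 256 = 1552
1552 = (4,3,4,5)_7 → 4⁴ + 3⁴ + 4⁴ + 5⁴ = 256 + 81 + 256 + 625 = 1218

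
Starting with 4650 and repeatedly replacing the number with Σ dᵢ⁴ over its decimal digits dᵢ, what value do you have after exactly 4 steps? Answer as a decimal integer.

4650 → 4⁴ + 6⁴ + 5⁴ + 0⁴ = 2177
2177 → 2⁴ + 1⁴ + 7⁴ + 7⁴ = 4819
4819 → 4⁴ + 8⁴ + 1⁴ + 9⁴ = 10914
10914 → 1⁴ + 0⁴ + 9⁴ + 1⁴ + 4⁴ = 6819

6819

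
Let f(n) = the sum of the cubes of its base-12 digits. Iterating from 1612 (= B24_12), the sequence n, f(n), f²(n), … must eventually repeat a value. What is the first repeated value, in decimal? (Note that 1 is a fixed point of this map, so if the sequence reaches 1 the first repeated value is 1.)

1

1612 = (11,2,4)_12 → 1403
1403 = (9,8,11)_12 → 2572
2572 = (1,5,10,4)_12 → 1190
1190 = (8,3,2)_12 → 547
547 = (3,9,7)_12 → 1099
1099 = (7,7,7)_12 → 1029
1029 = (7,1,9)_12 → 1073
1073 = (7,5,5)_12 → 593
593 = (4,1,5)_12 → 190
190 = (1,3,10)_12 → 1028
1028 = (7,1,8)_12 → 856
856 = (5,11,4)_12 → 1520
1520 = (10,6,8)_12 → 1728
1728 = (1,0,0,0)_12 → 1  — reached the fixed point 1.
1 → 1, so 1 is the first repeated value.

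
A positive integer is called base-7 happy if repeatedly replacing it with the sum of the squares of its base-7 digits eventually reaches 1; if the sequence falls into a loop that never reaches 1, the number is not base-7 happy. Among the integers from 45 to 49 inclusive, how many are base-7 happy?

45: 45 → 45  — not base-7 happy
46: 46 → 52 → 10 → 10  — not base-7 happy
47: 47 → 61 → 27 → 45 → 45  — not base-7 happy
48: 48 → 72 → 14 → 4 → 16 → 8 → 2 → 4  — not base-7 happy
49: 49 → 1  — base-7 happy
base-7 happy: 49

1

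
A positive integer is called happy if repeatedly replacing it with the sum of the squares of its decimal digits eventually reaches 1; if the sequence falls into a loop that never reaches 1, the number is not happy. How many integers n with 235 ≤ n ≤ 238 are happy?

235: 235 → 38 → 73 → 58 → 89 → 145 → 42 → 20 → 4 → 16 → 37 → 58  — not happy
236: 236 → 49 → 97 → 130 → 10 → 1  — happy
237: 237 → 62 → 40 → 16 → 37 → 58 → 89 → 145 → 42 → 20 → 4 → 16  — not happy
238: 238 → 77 → 98 → 145 → 42 → 20 → 4 → 16 → 37 → 58 → 89 → 145  — not happy
happy: 236

1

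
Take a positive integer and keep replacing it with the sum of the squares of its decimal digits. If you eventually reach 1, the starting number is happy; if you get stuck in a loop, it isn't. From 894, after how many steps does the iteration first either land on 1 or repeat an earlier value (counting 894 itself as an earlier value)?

12

894 → 8² + 9² + 4² = 64 + 81 + 16 = 161
161 → 1² + 6² + 1² = 1 + 36 + 1 = 38
38 → 3² + 8² = 9 + 64 = 73
73 → 7² + 3² = 49 + 9 = 58
58 → 5² + 8² = 25 + 64 = 89
89 → 8² + 9² = 64 + 81 = 145
145 → 1² + 4² + 5² = 1 + 16 + 25 = 42
42 → 4² + 2² = 16 + 4 = 20
20 → 2² + 0² = 4 + 0 = 4
4 → 4² = 16
16 → 1² + 6² = 1 + 36 = 37
37 → 3² + 7² = 9 + 49 = 58  — 58 repeats.
That took 12 steps.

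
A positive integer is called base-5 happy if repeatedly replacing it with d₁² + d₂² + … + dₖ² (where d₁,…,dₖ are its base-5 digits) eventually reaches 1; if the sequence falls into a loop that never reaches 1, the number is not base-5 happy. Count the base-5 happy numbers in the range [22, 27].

22: 22 → 20 → 16 → 10 → 4 → 16  — not base-5 happy
23: 23 → 25 → 1  — base-5 happy
24: 24 → 32 → 6 → 2 → 4 → 16 → 10 → 4  — not base-5 happy
25: 25 → 1  — base-5 happy
26: 26 → 2 → 4 → 16 → 10 → 4  — not base-5 happy
27: 27 → 5 → 1  — base-5 happy
base-5 happy: 23, 25, 27

3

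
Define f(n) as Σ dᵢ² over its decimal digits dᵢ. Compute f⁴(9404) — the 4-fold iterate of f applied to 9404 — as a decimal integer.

9404 → 9² + 4² + 0² + 4² = 113
113 → 1² + 1² + 3² = 11
11 → 1² + 1² = 2
2 → 2² = 4

4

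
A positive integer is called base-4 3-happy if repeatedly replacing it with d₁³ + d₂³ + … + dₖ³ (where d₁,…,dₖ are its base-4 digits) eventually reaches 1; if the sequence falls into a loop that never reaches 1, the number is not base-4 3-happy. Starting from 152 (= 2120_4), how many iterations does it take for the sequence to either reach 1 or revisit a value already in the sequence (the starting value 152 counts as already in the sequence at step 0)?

152 = (2,1,2,0)_4 → 2³ + 1³ + 2³ + 0³ = 17
17 = (1,0,1)_4 → 1³ + 0³ + 1³ = 2
2 = (2)_4 → 2³ = 8
8 = (2,0)_4 → 2³ + 0³ = 8  — 8 repeats.
That took 4 steps.

4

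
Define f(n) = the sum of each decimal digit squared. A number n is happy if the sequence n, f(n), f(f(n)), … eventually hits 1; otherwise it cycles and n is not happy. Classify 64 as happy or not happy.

64 → 6² + 4² = 36 + 16 = 52
52 → 5² + 2² = 25 + 4 = 29
29 → 2² + 9² = 4 + 81 = 85
85 → 8² + 5² = 64 + 25 = 89
89 → 8² + 9² = 64 + 81 = 145
145 → 1² + 4² + 5² = 1 + 16 + 25 = 42
42 → 4² + 2² = 16 + 4 = 20
20 → 2² + 0² = 4 + 0 = 4
4 → 4² = 16
16 → 1² + 6² = 1 + 36 = 37
37 → 3² + 7² = 9 + 49 = 58
58 → 5² + 8² = 25 + 64 = 89  — 89 already seen; the sequence cycles without reaching 1.

not happy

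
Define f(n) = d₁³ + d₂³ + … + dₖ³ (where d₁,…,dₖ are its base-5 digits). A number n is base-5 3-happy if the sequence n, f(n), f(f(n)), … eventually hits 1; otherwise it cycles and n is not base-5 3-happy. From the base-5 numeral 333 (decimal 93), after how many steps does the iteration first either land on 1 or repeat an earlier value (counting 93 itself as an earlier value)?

6

93 = (3,3,3)_5 → 81
81 = (3,1,1)_5 → 29
29 = (1,0,4)_5 → 65
65 = (2,3,0)_5 → 35
35 = (1,2,0)_5 → 9
9 = (1,4)_5 → 65  — 65 repeats.
That took 6 steps.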